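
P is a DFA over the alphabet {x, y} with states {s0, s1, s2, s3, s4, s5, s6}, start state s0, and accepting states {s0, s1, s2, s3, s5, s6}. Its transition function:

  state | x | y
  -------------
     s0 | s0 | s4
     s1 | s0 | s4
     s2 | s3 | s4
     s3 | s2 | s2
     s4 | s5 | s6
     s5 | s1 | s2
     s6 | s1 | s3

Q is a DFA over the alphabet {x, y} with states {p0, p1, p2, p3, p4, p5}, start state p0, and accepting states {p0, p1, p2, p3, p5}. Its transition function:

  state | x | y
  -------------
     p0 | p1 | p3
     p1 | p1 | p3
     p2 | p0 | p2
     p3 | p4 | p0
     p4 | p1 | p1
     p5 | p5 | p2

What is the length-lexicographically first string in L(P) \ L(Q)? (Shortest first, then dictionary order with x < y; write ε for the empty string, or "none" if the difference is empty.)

yx

The string yx is accepted by P but not by Q.
No shorter string lies in the difference, and yx is the lexicographically first length-2 string in L(P) \ L(Q).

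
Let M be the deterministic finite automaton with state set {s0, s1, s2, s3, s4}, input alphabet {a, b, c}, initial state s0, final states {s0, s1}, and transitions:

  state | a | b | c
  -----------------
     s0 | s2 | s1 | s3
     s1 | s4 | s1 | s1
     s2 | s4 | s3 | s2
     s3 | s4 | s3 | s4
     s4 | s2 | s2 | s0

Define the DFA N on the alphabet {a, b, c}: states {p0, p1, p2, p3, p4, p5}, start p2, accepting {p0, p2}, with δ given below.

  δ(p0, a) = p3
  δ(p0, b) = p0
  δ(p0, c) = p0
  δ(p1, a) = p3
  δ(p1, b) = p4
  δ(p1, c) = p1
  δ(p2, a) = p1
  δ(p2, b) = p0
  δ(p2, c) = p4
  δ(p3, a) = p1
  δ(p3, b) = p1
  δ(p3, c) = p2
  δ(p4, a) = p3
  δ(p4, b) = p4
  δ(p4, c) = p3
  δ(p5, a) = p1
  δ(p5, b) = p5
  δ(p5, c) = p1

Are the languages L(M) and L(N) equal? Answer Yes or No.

Exploring the product automaton M × N from the start pair (s0, p2), following both machines on each input symbol, reaches 5 state pairs: (s0, p2), (s2, p1), (s1, p0), (s3, p4), (s4, p3).
M accepts in {s0, s1} and N accepts in {p0, p2}. In every reachable pair the two components are either both accepting — (s0, p2), (s1, p0) — or both non-accepting, so no string is accepted by exactly one of the machines: L(M) \ L(N) and L(N) \ L(M) are both empty.
Hence every string is accepted by M iff it is accepted by N, and the two languages coincide.

Yes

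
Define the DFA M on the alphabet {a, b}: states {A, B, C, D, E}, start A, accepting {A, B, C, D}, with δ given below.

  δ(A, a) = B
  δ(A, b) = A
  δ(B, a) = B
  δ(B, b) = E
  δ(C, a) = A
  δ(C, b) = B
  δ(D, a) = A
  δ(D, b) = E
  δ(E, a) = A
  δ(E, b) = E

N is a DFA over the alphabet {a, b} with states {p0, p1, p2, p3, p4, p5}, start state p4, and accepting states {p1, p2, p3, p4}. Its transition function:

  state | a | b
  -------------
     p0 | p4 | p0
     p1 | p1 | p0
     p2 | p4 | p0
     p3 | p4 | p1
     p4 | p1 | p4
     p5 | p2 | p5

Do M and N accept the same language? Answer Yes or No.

Exploring the product automaton M × N from the start pair (A, p4), following both machines on each input symbol, reaches 3 state pairs: (A, p4), (B, p1), (E, p0).
M accepts in {A, B, C, D} and N accepts in {p1, p2, p3, p4}. In every reachable pair the two components are either both accepting — (A, p4), (B, p1) — or both non-accepting, so no string is accepted by exactly one of the machines: L(M) \ L(N) and L(N) \ L(M) are both empty.
Hence every string is accepted by M iff it is accepted by N, and the two languages coincide.

Yes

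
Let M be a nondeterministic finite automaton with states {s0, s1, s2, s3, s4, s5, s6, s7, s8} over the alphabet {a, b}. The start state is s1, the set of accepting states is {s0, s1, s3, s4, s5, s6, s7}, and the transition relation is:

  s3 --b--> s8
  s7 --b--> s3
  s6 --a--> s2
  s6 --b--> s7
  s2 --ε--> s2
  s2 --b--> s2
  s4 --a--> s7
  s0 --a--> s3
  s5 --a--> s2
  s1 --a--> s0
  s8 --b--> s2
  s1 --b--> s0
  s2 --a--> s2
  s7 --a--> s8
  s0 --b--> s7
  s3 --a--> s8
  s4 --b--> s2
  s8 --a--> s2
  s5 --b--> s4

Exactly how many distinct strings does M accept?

The useful subgraph on states {s0, s1, s3, s7} is acyclic, so L(M) is finite; the longest accepting path visits 4 useful states, giving maximum string length 3.
Counting accepting paths from s1 by length: 1 of length 0, 2 of length 1, 4 of length 2, 2 of length 3. Total 9.

9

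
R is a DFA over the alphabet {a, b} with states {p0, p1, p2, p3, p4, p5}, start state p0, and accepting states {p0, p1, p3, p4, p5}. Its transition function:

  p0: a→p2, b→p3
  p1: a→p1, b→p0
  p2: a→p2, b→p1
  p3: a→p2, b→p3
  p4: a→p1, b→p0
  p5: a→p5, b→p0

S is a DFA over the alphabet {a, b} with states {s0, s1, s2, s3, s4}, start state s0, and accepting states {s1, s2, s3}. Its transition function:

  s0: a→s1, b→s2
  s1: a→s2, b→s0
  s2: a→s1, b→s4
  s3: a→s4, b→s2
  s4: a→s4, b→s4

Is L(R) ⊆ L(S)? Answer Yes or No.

The empty string ε is in L(R) but not in L(S).
So L(R) ⊄ L(S).

No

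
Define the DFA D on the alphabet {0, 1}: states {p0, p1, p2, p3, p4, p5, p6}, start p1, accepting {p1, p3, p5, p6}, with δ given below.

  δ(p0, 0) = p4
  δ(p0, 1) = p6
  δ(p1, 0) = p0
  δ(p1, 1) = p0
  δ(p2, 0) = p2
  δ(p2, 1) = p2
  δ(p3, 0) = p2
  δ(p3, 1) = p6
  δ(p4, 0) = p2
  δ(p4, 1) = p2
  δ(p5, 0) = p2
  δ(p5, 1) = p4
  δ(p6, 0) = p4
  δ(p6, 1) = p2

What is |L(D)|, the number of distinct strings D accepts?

The useful subgraph on states {p0, p1, p6} is acyclic, so L(D) is finite; the longest accepting path visits 3 useful states, giving maximum string length 2.
Counting accepting paths from p1 by length: 1 of length 0, 2 of length 2. Total 3.

3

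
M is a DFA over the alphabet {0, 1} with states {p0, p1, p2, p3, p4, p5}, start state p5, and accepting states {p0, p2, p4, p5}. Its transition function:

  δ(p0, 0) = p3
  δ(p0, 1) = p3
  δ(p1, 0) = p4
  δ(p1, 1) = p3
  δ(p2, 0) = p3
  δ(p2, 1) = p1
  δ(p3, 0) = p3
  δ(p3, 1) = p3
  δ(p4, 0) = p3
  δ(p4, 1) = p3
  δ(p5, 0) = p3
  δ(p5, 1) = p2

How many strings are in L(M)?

3

The useful subgraph on states {p1, p2, p4, p5} is acyclic, so L(M) is finite; the longest accepting path visits 4 useful states, giving maximum string length 3.
Counting accepting paths from p5 by length: 1 of length 0, 1 of length 1, 1 of length 3. Total 3.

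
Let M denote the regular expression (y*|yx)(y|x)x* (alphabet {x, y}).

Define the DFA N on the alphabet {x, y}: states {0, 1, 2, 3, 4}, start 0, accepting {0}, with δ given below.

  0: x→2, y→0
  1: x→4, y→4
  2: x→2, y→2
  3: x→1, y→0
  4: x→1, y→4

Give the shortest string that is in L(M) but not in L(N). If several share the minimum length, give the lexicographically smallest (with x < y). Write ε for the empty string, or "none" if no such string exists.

x

The string x is accepted by M but not by N.
No shorter string lies in the difference, and x is the lexicographically first length-1 string in L(M) \ L(N).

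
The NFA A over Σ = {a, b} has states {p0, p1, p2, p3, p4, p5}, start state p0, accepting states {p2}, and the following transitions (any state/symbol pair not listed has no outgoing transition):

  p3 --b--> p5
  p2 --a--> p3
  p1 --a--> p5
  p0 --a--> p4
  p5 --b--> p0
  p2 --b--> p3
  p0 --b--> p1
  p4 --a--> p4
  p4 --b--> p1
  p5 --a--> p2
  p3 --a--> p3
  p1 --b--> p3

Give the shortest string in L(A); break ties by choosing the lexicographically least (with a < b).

A breadth-first search from p0 reaches an accepting state first via the path p0 → p1 → p5 → p2 on input baa.
No string of length < 3 is accepted (BFS exhausts all shorter strings without reaching an accepting state), and baa is the lexicographically least accepting string of length 3.

baa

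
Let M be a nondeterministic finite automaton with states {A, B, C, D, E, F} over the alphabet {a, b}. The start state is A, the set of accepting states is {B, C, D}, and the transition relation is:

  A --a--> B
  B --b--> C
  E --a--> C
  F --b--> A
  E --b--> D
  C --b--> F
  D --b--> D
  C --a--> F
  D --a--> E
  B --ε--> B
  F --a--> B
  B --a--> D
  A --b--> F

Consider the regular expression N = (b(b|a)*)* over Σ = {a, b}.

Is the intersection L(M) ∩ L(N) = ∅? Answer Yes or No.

No

The string ba is accepted by both M and N.
Hence L(M) ∩ L(N) ≠ ∅.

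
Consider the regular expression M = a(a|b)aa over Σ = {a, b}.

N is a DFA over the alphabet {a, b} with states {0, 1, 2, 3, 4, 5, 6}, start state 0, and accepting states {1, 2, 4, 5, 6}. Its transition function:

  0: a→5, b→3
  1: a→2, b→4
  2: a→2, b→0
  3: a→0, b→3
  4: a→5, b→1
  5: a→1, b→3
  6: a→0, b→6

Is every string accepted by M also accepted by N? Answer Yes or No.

Converting the expression M to a DFA (subset construction, then merging equivalent states) gives the minimal DFA with states {m0, m1, m2, m3, m4, m5}, start state m0, accepting states {m5} and transitions m0: a→m1, b→m2; m1: a→m3, b→m3; m2: a→m2, b→m2; m3: a→m4, b→m2; m4: a→m5, b→m2; m5: a→m2, b→m2.
Exploring the product automaton M × N from the start pair (m0, 0), following both machines on each input symbol, reaches 14 state pairs: (m0, 0), (m1, 5), (m2, 3), (m3, 1), (m3, 3), (m2, 0), (m4, 2), (m2, 4), (m4, 0), (m2, 5), (m5, 2), (m2, 1), (m5, 5), (m2, 2).
M accepts in {m5} and N accepts in {1, 2, 4, 5, 6}. The reachable pairs whose M-component is accepting are (m5, 2), (m5, 5); in each of them the N-component is accepting too, so the product for L(M) \ L(N) (M-component accepting, N-component rejecting) has no reachable accepting pair and the difference is empty.
Hence every string in L(M) is also in L(N).

Yes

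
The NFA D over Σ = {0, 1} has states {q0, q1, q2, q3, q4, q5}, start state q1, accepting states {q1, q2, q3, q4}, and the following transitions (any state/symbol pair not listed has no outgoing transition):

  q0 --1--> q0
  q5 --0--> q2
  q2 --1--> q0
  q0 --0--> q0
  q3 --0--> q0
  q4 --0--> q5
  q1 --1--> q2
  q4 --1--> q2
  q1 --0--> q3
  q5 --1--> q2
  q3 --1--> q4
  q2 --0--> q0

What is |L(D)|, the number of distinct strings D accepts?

7

The useful subgraph on states {q1, q2, q3, q4, q5} is acyclic, so L(D) is finite; the longest accepting path visits 5 useful states, giving maximum string length 4.
Counting accepting paths from q1 by length: 1 of length 0, 2 of length 1, 1 of length 2, 1 of length 3, 2 of length 4. Total 7.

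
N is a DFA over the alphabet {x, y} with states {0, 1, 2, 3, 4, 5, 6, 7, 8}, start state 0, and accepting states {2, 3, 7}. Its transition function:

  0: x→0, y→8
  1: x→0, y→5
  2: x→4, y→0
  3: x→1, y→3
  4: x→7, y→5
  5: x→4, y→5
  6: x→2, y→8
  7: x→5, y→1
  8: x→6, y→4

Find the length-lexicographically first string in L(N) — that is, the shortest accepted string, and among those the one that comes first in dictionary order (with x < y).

yxx

A breadth-first search from 0 reaches an accepting state first via the path 0 → 8 → 6 → 2 on input yxx.
No string of length < 3 is accepted (BFS exhausts all shorter strings without reaching an accepting state), and yxx is the lexicographically least accepting string of length 3.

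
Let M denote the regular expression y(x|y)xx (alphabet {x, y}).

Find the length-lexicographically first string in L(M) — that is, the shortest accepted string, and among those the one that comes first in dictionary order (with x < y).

yxxx

By inspection of the expression, no string of length less than 4 matches, and yxxx is the lexicographically first match of length 4.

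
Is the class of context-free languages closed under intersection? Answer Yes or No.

{aⁿbⁿcᵐ : m,n≥0} and {aᵐbⁿcⁿ : m,n≥0} are both context-free, but their intersection {aⁿbⁿcⁿ : n≥0} is not (pumping lemma).

No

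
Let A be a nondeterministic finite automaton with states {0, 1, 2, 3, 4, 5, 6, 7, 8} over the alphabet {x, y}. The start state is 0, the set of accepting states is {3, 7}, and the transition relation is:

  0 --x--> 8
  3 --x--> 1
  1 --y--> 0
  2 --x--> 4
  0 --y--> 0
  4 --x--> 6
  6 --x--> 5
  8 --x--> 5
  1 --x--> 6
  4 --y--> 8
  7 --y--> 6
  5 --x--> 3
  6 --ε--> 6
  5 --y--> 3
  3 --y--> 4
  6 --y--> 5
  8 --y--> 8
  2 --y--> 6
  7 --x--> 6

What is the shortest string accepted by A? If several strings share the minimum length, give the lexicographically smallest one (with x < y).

xxx

A breadth-first search from 0 reaches an accepting state first via the path 0 → 8 → 5 → 3 on input xxx.
No string of length < 3 is accepted (BFS exhausts all shorter strings without reaching an accepting state), and xxx is the lexicographically least accepting string of length 3.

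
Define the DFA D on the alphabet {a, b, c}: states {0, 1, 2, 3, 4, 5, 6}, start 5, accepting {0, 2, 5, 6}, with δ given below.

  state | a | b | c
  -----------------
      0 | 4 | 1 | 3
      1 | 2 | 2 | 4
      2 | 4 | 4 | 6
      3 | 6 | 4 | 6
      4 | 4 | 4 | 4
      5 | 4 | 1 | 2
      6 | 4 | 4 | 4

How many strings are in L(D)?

7

The useful subgraph on states {1, 2, 5, 6} is acyclic, so L(D) is finite; the longest accepting path visits 4 useful states, giving maximum string length 3.
Counting accepting paths from 5 by length: 1 of length 0, 1 of length 1, 3 of length 2, 2 of length 3. Total 7.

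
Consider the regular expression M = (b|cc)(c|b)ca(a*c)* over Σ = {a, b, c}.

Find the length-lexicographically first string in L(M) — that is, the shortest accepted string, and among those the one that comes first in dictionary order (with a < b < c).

By inspection of the expression, no string of length less than 4 matches, and bbca is the lexicographically first match of length 4.

bbca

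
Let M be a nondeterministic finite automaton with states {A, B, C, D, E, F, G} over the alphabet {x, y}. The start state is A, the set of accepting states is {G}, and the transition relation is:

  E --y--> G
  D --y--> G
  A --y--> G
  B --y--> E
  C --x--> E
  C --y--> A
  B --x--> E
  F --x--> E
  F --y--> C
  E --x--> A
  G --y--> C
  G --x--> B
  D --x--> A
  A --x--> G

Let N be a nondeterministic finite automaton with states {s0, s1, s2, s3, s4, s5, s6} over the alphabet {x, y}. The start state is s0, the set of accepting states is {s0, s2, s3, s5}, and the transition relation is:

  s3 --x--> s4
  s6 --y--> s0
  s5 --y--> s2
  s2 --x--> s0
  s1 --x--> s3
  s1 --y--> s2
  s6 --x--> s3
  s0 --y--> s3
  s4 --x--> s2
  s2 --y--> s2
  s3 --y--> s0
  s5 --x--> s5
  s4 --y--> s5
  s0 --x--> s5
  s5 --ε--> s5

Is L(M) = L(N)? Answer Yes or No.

No

The string yyyx is accepted by M but rejected by N.
So L(M) ≠ L(N).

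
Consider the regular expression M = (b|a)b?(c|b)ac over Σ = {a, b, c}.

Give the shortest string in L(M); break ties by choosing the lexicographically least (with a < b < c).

abac

By inspection of the expression, no string of length less than 4 matches, and abac is the lexicographically first match of length 4.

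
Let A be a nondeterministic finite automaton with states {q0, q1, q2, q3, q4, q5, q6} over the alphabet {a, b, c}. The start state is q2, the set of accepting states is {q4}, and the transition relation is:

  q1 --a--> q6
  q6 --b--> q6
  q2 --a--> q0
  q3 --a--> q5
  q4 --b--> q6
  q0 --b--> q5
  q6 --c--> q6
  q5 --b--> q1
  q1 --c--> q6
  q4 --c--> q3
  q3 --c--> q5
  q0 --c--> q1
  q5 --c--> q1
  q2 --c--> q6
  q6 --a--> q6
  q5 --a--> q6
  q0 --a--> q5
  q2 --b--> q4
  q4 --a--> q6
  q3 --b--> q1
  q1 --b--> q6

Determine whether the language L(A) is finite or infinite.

finite

The useful states (reachable from q2 and able to reach an accepting state) are {q2, q4}.
Restricted to these states the transition graph has no cycle, so every accepting path has bounded length and L is finite.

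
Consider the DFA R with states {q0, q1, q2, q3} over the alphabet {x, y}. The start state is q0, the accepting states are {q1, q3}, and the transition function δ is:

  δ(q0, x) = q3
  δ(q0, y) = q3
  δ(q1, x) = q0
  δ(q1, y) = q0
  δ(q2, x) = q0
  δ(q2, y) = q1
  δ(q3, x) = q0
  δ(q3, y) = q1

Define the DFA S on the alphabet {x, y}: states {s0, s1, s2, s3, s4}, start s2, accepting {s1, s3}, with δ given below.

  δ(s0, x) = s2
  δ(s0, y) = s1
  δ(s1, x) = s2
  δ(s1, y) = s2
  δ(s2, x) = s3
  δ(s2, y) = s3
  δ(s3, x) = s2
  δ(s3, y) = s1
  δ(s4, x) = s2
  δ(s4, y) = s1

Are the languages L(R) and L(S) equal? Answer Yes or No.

Yes

Exploring the product automaton R × S from the start pair (q0, s2), following both machines on each input symbol, reaches 3 state pairs: (q0, s2), (q3, s3), (q1, s1).
R accepts in {q1, q3} and S accepts in {s1, s3}. In every reachable pair the two components are either both accepting — (q3, s3), (q1, s1) — or both non-accepting, so no string is accepted by exactly one of the machines: L(R) \ L(S) and L(S) \ L(R) are both empty.
Hence every string is accepted by R iff it is accepted by S, and the two languages coincide.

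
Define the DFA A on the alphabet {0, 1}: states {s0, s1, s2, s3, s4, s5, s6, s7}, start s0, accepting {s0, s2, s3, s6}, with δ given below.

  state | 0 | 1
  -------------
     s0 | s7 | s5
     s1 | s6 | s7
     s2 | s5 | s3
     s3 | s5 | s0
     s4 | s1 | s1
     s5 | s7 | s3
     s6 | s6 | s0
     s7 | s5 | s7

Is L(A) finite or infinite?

State s0 is reachable from the start and can reach an accepting state, and it lies on the cycle s0 → s5 → s3 → s0.
Traversing that cycle any number of times yields accepted strings of unbounded length, so the language is infinite.

infinite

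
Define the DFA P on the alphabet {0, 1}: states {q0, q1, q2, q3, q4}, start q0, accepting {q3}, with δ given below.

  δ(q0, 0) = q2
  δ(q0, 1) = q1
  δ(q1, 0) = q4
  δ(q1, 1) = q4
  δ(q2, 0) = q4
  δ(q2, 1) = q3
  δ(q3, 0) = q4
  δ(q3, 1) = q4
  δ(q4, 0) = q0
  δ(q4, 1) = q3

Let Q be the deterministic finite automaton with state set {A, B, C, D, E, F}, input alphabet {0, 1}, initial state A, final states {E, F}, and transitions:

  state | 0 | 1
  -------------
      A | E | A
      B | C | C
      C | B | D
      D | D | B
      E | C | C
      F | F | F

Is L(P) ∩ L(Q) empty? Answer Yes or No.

Exploring the product automaton P × Q from the start pair (q0, A), following both machines on each input symbol, reaches 22 state pairs: (q0, A), (q2, E), (q1, A), (q4, C), (q3, C), (q4, E), (q4, A), (q0, B), (q3, D), (q4, B), (q4, D), (q0, C), (q0, E), (q3, A), (q2, C), (q1, C), (q0, D), (q3, B), (q2, B), (q1, D), (q2, D), (q1, B).
P accepts in {q3} and Q accepts in {E, F}; no reachable pair has both components accepting, so no string drives both machines to acceptance simultaneously and L(P) ∩ L(Q) = ∅.
So no string is accepted by both, and the intersection is empty.

Yes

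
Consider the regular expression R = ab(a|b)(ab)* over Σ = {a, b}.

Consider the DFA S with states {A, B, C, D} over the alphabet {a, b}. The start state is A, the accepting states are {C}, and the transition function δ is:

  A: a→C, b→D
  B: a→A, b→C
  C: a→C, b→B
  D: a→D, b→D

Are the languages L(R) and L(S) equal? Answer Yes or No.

The string aba is accepted by R but rejected by S.
So L(R) ≠ L(S).

No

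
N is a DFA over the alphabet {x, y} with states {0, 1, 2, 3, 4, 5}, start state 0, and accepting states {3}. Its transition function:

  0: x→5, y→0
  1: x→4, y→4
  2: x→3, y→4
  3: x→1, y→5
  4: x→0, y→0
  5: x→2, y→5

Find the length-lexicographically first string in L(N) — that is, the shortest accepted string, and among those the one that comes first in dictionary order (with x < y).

A breadth-first search from 0 reaches an accepting state first via the path 0 → 5 → 2 → 3 on input xxx.
No string of length < 3 is accepted (BFS exhausts all shorter strings without reaching an accepting state), and xxx is the lexicographically least accepting string of length 3.

xxx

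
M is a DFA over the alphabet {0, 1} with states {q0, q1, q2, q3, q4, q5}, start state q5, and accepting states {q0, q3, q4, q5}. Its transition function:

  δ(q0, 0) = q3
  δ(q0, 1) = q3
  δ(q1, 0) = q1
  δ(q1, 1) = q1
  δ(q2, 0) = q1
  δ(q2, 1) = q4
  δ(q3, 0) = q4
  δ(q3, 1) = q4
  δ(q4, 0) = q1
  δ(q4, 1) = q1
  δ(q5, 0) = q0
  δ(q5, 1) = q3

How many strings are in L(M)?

11

The useful subgraph on states {q0, q3, q4, q5} is acyclic, so L(M) is finite; the longest accepting path visits 4 useful states, giving maximum string length 3.
Counting accepting paths from q5 by length: 1 of length 0, 2 of length 1, 4 of length 2, 4 of length 3. Total 11.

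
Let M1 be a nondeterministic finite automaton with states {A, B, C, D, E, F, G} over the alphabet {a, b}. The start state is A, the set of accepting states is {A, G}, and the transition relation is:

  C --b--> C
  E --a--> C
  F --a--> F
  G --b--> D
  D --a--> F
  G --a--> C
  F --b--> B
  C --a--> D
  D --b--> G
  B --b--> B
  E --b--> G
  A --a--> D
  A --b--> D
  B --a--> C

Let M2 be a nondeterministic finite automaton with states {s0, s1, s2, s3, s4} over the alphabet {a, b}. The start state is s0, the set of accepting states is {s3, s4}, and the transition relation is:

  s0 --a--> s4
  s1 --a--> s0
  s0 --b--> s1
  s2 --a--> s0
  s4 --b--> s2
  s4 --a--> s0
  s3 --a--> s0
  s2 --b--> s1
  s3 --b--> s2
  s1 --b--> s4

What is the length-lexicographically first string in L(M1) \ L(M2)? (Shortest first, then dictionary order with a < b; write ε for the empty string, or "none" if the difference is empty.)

The empty string ε is accepted by M1 but not by M2.
Since ε is the unique shortest string, it is the required witness.

ε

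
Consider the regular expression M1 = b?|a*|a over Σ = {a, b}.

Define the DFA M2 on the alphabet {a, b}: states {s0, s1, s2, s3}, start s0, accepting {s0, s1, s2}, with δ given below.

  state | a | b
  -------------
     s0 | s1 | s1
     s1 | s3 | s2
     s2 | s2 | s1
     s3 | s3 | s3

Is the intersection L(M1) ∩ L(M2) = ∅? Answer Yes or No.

The empty string ε is accepted by both M1 and M2.
Hence L(M1) ∩ L(M2) ≠ ∅.

No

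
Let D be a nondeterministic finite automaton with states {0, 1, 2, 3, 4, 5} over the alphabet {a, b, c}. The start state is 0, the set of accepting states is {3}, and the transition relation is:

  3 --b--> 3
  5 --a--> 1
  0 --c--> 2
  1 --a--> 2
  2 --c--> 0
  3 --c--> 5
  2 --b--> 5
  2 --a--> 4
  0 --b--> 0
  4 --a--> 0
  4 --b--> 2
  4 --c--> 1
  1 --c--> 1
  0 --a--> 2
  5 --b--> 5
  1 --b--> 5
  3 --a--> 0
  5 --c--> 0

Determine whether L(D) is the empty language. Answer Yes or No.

Yes

The states reachable from the start state are {0, 1, 2, 4, 5}.
None of the accepting states {3} is reachable, so no string is accepted and L(D) = ∅.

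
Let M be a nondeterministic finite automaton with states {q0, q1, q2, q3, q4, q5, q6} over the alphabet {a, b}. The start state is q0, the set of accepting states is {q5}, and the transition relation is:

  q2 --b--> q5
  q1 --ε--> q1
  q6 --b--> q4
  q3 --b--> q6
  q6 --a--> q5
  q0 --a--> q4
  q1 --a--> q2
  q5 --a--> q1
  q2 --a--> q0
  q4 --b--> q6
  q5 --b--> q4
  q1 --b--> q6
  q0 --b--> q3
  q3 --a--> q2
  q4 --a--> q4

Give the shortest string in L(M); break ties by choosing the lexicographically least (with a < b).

aba

A breadth-first search from q0 reaches an accepting state first via the path q0 → q4 → q6 → q5 on input aba.
No string of length < 3 is accepted (BFS exhausts all shorter strings without reaching an accepting state), and aba is the lexicographically least accepting string of length 3.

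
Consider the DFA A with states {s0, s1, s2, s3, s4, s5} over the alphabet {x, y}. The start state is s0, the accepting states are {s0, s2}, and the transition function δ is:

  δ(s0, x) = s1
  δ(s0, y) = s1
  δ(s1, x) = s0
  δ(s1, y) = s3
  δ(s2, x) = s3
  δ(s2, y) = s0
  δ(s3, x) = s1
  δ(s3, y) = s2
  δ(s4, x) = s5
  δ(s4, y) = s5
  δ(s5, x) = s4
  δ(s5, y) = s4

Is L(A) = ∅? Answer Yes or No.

No

The empty string ε is accepted: the run s0 ends in the accepting state s0.
Since at least one string is accepted, L(A) is not empty.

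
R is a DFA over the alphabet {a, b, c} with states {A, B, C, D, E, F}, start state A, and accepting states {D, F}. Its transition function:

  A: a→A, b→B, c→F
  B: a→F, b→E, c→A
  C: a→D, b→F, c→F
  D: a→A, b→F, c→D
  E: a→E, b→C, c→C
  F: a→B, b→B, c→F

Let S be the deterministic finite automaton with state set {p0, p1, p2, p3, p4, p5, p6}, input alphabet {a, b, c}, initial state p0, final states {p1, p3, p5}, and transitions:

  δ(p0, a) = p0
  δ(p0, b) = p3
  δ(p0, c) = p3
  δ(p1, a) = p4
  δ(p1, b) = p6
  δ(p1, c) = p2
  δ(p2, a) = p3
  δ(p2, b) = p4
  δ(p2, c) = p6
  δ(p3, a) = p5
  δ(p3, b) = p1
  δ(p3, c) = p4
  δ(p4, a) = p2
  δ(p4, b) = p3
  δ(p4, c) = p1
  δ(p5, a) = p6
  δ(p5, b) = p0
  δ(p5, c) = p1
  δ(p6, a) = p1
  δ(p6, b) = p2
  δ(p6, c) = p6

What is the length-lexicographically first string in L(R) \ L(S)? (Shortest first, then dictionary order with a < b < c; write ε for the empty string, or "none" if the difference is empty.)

cc

The string cc is accepted by R but not by S.
No shorter string lies in the difference, and cc is the lexicographically first length-2 string in L(R) \ L(S).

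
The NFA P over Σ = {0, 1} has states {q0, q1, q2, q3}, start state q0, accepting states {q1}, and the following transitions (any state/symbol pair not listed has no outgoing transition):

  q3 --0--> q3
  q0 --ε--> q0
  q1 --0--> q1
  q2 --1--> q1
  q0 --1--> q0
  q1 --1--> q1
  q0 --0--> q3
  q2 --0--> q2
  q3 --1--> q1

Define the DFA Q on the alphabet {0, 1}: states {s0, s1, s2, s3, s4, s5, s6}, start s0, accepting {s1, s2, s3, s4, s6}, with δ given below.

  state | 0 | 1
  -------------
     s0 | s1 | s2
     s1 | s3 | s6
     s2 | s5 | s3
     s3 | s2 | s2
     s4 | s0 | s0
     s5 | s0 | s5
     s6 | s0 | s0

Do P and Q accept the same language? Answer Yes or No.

No

The string 010 is accepted by P but rejected by Q.
So L(P) ≠ L(Q).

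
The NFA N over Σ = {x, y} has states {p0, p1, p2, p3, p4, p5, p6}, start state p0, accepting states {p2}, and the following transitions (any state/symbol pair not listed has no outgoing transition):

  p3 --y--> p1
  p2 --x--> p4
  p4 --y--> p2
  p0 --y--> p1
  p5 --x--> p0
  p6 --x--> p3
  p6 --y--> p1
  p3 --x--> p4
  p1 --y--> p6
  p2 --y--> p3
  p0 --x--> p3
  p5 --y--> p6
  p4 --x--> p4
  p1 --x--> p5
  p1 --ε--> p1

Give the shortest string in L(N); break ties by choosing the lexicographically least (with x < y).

A breadth-first search from p0 reaches an accepting state first via the path p0 → p3 → p4 → p2 on input xxy.
No string of length < 3 is accepted (BFS exhausts all shorter strings without reaching an accepting state), and xxy is the lexicographically least accepting string of length 3.

xxy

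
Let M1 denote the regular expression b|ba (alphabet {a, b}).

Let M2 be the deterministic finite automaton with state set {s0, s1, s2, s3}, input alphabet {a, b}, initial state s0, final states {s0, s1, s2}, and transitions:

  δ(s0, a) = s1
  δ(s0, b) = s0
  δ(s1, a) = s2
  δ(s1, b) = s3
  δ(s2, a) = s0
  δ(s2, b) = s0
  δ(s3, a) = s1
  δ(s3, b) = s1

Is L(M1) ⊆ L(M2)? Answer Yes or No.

Yes

Converting the expression M1 to a DFA (subset construction, then merging equivalent states) gives the minimal DFA with states {r0, r1, r2, r3}, start state r0, accepting states {r2, r3} and transitions r0: a→r1, b→r2; r1: a→r1, b→r1; r2: a→r3, b→r1; r3: a→r1, b→r1.
Exploring the product automaton M1 × M2 from the start pair (r0, s0), following both machines on each input symbol, reaches 7 state pairs: (r0, s0), (r1, s1), (r2, s0), (r1, s2), (r1, s3), (r3, s1), (r1, s0).
M1 accepts in {r2, r3} and M2 accepts in {s0, s1, s2}. The reachable pairs whose M1-component is accepting are (r2, s0), (r3, s1); in each of them the M2-component is accepting too, so the product for L(M1) \ L(M2) (M1-component accepting, M2-component rejecting) has no reachable accepting pair and the difference is empty.
Hence every string in L(M1) is also in L(M2).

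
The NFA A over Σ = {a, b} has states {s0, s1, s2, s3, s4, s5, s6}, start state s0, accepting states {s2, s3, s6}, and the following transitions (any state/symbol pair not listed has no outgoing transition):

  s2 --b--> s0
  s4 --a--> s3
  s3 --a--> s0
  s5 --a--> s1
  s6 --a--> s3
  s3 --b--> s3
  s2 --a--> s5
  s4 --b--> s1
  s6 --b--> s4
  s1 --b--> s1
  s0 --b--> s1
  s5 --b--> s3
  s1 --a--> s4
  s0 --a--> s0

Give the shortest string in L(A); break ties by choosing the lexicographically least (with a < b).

A breadth-first search from s0 reaches an accepting state first via the path s0 → s1 → s4 → s3 on input baa.
No string of length < 3 is accepted (BFS exhausts all shorter strings without reaching an accepting state), and baa is the lexicographically least accepting string of length 3.

baa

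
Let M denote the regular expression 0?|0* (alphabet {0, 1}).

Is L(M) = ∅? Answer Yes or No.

The empty string ε matches the expression, so it belongs to L(M).
Since L(M) contains at least one string, it is not empty.

No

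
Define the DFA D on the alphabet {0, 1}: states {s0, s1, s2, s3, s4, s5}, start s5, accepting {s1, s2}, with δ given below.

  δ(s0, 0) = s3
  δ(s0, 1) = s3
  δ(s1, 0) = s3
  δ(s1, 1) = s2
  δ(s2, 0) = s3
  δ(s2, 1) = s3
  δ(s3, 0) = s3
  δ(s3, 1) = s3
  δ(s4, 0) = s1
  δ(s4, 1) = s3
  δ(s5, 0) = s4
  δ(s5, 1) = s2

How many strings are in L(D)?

The useful subgraph on states {s1, s2, s4, s5} is acyclic, so L(D) is finite; the longest accepting path visits 4 useful states, giving maximum string length 3.
Counting accepting paths from s5 by length: 1 of length 1, 1 of length 2, 1 of length 3. Total 3.

3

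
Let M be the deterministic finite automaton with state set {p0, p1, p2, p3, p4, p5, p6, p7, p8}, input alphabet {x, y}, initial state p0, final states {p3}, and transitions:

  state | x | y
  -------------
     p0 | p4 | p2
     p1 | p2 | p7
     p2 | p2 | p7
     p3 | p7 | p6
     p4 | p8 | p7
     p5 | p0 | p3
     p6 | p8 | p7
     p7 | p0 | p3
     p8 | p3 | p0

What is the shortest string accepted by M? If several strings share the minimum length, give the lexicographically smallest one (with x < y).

A breadth-first search from p0 reaches an accepting state first via the path p0 → p4 → p8 → p3 on input xxx.
No string of length < 3 is accepted (BFS exhausts all shorter strings without reaching an accepting state), and xxx is the lexicographically least accepting string of length 3.

xxx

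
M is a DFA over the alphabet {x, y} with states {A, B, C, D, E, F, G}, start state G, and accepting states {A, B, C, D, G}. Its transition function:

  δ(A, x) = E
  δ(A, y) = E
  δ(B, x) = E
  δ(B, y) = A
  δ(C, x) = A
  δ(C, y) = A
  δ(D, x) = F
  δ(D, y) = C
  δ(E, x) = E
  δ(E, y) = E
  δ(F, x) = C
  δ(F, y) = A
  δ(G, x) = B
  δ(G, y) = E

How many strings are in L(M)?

The useful subgraph on states {A, B, G} is acyclic, so L(M) is finite; the longest accepting path visits 3 useful states, giving maximum string length 2.
Counting accepting paths from G by length: 1 of length 0, 1 of length 1, 1 of length 2. Total 3.

3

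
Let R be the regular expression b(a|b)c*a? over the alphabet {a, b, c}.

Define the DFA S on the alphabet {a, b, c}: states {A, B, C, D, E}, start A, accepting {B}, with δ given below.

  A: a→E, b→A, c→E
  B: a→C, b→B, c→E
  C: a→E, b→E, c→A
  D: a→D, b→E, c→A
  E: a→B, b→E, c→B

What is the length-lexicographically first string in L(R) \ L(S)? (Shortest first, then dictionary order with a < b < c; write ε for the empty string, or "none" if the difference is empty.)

ba

The string ba is accepted by R but not by S.
No shorter string lies in the difference, and ba is the lexicographically first length-2 string in L(R) \ L(S).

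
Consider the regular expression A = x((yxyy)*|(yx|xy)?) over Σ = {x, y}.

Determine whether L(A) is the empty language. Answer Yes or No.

The string x matches the expression, so it belongs to L(A).
Since L(A) contains at least one string, it is not empty.

No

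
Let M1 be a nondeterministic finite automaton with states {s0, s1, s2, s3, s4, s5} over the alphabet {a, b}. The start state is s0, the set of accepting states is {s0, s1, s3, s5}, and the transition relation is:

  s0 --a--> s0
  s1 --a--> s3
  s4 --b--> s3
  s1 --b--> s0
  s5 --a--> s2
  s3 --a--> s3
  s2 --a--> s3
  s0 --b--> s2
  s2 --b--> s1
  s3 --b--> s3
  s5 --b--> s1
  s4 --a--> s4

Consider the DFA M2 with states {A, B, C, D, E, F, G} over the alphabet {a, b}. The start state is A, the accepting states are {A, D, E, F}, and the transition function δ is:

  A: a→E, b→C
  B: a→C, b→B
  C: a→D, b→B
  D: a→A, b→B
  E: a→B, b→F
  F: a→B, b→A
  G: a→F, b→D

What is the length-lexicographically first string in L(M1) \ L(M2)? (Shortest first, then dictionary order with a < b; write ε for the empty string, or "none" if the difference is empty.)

The string aa is accepted by M1 but not by M2.
No shorter string lies in the difference, and aa is the lexicographically first length-2 string in L(M1) \ L(M2).

aa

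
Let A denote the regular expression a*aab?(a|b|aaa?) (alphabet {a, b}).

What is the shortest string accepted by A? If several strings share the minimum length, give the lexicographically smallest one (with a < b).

By inspection of the expression, no string of length less than 3 matches, and aaa is the lexicographically first match of length 3.

aaa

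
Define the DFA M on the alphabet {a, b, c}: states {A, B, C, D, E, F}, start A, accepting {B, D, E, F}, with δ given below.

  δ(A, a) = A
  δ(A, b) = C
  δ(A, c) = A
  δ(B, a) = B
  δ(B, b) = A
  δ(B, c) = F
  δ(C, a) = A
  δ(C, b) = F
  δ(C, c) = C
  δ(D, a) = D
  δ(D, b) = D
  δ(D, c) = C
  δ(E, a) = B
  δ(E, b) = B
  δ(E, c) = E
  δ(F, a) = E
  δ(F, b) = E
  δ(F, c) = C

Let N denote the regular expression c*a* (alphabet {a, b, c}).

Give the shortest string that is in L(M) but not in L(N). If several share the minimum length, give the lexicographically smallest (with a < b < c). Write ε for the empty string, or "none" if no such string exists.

The string bb is accepted by M but not by N.
No shorter string lies in the difference, and bb is the lexicographically first length-2 string in L(M) \ L(N).

bb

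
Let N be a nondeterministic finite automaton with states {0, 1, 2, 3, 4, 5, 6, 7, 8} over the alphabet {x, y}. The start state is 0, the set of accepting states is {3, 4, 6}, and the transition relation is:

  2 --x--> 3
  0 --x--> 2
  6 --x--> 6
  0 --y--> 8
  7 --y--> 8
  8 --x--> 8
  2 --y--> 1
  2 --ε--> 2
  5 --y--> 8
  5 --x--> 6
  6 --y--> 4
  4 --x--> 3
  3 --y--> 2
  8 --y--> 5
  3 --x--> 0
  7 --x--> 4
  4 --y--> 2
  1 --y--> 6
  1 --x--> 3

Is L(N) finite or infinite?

State 8 is reachable from the start and can reach an accepting state, and it lies on the cycle 8 → 8.
Traversing that cycle any number of times yields accepted strings of unbounded length, so the language is infinite.

infinite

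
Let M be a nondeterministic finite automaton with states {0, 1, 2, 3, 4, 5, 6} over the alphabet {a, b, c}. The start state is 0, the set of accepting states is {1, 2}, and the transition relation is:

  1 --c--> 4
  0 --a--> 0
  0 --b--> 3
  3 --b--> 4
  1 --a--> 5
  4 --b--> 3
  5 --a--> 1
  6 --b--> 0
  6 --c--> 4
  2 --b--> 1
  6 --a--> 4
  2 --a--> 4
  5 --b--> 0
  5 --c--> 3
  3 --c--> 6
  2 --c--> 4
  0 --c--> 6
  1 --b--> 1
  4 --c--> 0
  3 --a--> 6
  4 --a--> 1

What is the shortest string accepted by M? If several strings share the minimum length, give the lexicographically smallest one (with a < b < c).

bba

A breadth-first search from 0 reaches an accepting state first via the path 0 → 3 → 4 → 1 on input bba.
No string of length < 3 is accepted (BFS exhausts all shorter strings without reaching an accepting state), and bba is the lexicographically least accepting string of length 3.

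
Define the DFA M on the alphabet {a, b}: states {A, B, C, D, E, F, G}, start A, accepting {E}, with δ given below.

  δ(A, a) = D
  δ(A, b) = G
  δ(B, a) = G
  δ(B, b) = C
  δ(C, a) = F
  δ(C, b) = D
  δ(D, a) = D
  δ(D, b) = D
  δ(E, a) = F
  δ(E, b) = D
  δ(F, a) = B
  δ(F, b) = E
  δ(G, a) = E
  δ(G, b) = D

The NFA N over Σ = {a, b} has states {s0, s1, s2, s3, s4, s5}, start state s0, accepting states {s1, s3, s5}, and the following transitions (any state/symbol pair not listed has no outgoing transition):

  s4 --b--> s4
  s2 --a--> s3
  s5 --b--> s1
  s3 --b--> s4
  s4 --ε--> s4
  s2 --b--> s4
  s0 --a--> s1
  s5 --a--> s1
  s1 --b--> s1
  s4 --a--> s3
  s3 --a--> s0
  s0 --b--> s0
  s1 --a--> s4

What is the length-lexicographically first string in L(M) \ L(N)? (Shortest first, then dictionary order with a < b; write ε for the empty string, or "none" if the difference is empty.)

baab

The string baab is accepted by M but not by N.
No shorter string lies in the difference, and baab is the lexicographically first length-4 string in L(M) \ L(N).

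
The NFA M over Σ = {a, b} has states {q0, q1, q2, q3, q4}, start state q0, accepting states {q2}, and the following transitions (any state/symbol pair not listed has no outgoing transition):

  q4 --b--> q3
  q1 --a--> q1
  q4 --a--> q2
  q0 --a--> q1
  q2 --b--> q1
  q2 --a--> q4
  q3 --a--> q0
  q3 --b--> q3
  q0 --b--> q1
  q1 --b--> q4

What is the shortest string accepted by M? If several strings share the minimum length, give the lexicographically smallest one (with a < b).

A breadth-first search from q0 reaches an accepting state first via the path q0 → q1 → q4 → q2 on input aba.
No string of length < 3 is accepted (BFS exhausts all shorter strings without reaching an accepting state), and aba is the lexicographically least accepting string of length 3.

aba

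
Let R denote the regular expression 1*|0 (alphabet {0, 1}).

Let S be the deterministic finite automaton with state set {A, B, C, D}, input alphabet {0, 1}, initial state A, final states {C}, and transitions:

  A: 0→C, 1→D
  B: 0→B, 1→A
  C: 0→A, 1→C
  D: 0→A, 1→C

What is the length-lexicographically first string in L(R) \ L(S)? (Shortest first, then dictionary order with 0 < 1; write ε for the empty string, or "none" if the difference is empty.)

ε

The empty string ε is accepted by R but not by S.
Since ε is the unique shortest string, it is the required witness.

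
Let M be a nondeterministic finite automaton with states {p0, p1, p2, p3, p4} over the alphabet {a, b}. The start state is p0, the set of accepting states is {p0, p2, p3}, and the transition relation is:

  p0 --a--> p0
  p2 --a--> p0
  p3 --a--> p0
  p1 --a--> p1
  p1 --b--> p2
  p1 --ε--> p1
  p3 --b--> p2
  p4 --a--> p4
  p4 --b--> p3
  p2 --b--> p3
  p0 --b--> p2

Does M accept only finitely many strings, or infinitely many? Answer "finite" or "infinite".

State p0 is reachable from the start and can reach an accepting state, and it lies on the cycle p0 → p0.
Traversing that cycle any number of times yields accepted strings of unbounded length, so the language is infinite.

infinite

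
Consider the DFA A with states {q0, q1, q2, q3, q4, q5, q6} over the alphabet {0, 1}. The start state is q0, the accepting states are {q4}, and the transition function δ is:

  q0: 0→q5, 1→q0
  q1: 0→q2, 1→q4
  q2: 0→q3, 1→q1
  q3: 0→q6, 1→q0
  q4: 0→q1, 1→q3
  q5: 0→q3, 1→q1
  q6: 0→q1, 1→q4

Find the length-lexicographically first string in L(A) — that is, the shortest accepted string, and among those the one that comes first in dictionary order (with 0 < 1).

011

A breadth-first search from q0 reaches an accepting state first via the path q0 → q5 → q1 → q4 on input 011.
No string of length < 3 is accepted (BFS exhausts all shorter strings without reaching an accepting state), and 011 is the lexicographically least accepting string of length 3.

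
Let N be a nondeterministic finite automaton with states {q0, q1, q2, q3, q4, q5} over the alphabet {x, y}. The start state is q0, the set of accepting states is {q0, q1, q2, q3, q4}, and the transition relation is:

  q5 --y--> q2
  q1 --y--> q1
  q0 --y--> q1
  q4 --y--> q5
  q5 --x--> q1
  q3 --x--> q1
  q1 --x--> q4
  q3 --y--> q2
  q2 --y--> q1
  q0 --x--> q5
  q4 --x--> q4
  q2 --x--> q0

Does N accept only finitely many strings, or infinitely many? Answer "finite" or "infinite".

infinite

State q1 is reachable from the start and can reach an accepting state, and it lies on the cycle q1 → q1.
Traversing that cycle any number of times yields accepted strings of unbounded length, so the language is infinite.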